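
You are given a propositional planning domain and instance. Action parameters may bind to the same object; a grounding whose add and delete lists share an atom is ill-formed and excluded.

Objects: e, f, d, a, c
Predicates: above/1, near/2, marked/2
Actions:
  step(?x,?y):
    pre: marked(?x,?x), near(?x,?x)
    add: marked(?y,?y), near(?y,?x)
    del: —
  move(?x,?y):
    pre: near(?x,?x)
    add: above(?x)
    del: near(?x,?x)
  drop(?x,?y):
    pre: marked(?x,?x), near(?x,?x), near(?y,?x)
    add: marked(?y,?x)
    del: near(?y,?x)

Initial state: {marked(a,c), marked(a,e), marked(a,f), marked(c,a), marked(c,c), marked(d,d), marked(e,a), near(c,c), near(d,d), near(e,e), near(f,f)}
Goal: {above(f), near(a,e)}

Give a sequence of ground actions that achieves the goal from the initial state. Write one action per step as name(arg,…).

step(d,e); step(e,a); move(f,e)

1. step(d,e)  →  {marked(a,c), marked(a,e), marked(a,f), marked(c,a), marked(c,c), marked(d,d), marked(e,a), marked(e,e), near(c,c), near(d,d), near(e,d), near(e,e), near(f,f)}
2. step(e,a)  →  {marked(a,a), marked(a,c), marked(a,e), marked(a,f), marked(c,a), marked(c,c), marked(d,d), marked(e,a), marked(e,e), near(a,e), near(c,c), near(d,d), near(e,d), near(e,e), near(f,f)}
3. move(f,e)  →  {above(f), marked(a,a), marked(a,c), marked(a,e), marked(a,f), marked(c,a), marked(c,c), marked(d,d), marked(e,a), marked(e,e), near(a,e), near(c,c), near(d,d), near(e,d), near(e,e)}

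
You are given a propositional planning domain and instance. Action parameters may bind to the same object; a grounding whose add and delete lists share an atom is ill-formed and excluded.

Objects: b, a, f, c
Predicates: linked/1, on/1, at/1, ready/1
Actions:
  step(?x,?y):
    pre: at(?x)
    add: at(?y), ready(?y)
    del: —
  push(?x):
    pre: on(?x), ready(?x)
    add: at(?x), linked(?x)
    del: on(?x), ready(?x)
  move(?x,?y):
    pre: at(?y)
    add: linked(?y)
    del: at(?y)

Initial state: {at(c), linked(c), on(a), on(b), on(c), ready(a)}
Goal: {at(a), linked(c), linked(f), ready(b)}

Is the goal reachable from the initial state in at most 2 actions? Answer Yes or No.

1. step(c,b)  →  {at(b), at(c), linked(c), on(a), on(b), on(c), ready(a), ready(b)}
2. step(b,a)  →  {at(a), at(b), at(c), linked(c), on(a), on(b), on(c), ready(a), ready(b)}
3. step(b,f)  →  {at(a), at(b), at(c), at(f), linked(c), on(a), on(b), on(c), ready(a), ready(b), ready(f)}
4. move(b,f)  →  {at(a), at(b), at(c), linked(c), linked(f), on(a), on(b), on(c), ready(a), ready(b), ready(f)}
optimal plan length = 4; 4 > 2

No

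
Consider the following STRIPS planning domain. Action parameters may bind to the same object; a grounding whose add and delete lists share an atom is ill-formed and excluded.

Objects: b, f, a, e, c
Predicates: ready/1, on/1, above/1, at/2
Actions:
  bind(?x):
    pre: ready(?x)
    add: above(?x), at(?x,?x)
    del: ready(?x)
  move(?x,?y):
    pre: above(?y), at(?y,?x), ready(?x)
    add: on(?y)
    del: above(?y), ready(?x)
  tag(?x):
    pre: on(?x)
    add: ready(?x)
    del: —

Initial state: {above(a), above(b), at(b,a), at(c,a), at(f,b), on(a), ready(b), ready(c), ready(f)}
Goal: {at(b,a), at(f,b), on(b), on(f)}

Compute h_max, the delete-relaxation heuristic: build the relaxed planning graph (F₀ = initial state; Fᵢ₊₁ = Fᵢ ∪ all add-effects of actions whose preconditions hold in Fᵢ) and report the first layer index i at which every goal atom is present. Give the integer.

F0 = init (9 atoms)
F1 = F0 ∪ {above(c), above(f), at(b,b), at(c,c), at(f,f), ready(a)}  (15 atoms)
F2 = F1 ∪ {at(a,a), on(b), on(c), on(f)}  (19 atoms)
goal ⊆ F2  ⇒  h_max = 2

2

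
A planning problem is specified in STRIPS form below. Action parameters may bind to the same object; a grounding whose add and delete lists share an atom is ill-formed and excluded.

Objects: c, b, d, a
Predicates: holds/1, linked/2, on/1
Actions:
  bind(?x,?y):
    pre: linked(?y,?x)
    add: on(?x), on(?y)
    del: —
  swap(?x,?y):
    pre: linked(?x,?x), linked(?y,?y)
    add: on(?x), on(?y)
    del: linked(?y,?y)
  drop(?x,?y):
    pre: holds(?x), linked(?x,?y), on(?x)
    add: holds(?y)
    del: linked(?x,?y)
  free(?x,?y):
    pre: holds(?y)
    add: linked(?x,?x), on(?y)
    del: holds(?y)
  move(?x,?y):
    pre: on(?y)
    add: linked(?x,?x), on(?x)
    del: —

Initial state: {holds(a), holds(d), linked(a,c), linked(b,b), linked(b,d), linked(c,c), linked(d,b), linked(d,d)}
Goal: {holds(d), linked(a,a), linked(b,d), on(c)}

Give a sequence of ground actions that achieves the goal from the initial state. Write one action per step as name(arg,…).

1. bind(c,c)  →  {holds(a), holds(d), linked(a,c), linked(b,b), linked(b,d), linked(c,c), linked(d,b), linked(d,d), on(c)}
2. free(a,a)  →  {holds(d), linked(a,a), linked(a,c), linked(b,b), linked(b,d), linked(c,c), linked(d,b), linked(d,d), on(a), on(c)}

bind(c,c); free(a,a)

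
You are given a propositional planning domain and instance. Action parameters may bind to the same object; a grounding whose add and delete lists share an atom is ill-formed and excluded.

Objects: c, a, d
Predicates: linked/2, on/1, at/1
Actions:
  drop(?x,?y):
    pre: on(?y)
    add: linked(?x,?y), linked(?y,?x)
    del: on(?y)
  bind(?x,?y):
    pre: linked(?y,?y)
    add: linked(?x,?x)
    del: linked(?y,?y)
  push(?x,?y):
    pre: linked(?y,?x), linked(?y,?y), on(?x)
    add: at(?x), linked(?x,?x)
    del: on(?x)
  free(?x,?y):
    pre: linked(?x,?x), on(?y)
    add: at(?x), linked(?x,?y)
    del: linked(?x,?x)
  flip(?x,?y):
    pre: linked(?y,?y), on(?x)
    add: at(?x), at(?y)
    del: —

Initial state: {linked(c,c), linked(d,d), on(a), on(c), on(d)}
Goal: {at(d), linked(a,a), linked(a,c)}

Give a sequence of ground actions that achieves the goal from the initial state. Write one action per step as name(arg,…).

1. drop(c,a)  →  {linked(a,c), linked(c,a), linked(c,c), linked(d,d), on(c), on(d)}
2. bind(a,c)  →  {linked(a,a), linked(a,c), linked(c,a), linked(d,d), on(c), on(d)}
3. push(d,d)  →  {at(d), linked(a,a), linked(a,c), linked(c,a), linked(d,d), on(c)}

drop(c,a); bind(a,c); push(d,d)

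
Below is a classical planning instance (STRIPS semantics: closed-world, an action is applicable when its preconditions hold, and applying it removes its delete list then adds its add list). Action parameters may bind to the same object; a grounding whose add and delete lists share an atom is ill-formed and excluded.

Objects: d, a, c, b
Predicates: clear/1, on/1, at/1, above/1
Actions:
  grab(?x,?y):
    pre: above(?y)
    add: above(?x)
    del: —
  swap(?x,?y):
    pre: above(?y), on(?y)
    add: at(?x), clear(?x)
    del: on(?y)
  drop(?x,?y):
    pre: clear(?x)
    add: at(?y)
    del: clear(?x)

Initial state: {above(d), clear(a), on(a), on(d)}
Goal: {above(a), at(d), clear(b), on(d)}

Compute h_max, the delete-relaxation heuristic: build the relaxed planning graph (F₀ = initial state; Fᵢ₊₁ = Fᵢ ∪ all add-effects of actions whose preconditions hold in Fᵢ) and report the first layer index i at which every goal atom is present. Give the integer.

F0 = init (4 atoms)
F1 = F0 ∪ {above(a), above(b), above(c), at(a), at(b), at(c), at(d), clear(b), clear(c), clear(d)}  (14 atoms)
goal ⊆ F1  ⇒  h_max = 1

1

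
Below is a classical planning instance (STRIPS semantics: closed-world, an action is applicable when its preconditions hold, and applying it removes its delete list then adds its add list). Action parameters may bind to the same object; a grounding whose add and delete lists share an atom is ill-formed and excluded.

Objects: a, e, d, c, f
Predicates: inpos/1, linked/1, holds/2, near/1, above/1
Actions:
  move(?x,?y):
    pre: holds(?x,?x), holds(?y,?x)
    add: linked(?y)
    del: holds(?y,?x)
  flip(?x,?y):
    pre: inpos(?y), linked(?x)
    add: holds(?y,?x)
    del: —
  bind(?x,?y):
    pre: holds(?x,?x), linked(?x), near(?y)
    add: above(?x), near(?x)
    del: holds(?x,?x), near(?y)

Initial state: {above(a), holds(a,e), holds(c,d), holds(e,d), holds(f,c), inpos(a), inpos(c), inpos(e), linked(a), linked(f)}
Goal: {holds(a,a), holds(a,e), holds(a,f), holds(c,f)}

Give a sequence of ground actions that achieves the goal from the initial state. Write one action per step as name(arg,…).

flip(a,a); flip(f,a); flip(f,c)

1. flip(a,a)  →  {above(a), holds(a,a), holds(a,e), holds(c,d), holds(e,d), holds(f,c), inpos(a), inpos(c), inpos(e), linked(a), linked(f)}
2. flip(f,a)  →  {above(a), holds(a,a), holds(a,e), holds(a,f), holds(c,d), holds(e,d), holds(f,c), inpos(a), inpos(c), inpos(e), linked(a), linked(f)}
3. flip(f,c)  →  {above(a), holds(a,a), holds(a,e), holds(a,f), holds(c,d), holds(c,f), holds(e,d), holds(f,c), inpos(a), inpos(c), inpos(e), linked(a), linked(f)}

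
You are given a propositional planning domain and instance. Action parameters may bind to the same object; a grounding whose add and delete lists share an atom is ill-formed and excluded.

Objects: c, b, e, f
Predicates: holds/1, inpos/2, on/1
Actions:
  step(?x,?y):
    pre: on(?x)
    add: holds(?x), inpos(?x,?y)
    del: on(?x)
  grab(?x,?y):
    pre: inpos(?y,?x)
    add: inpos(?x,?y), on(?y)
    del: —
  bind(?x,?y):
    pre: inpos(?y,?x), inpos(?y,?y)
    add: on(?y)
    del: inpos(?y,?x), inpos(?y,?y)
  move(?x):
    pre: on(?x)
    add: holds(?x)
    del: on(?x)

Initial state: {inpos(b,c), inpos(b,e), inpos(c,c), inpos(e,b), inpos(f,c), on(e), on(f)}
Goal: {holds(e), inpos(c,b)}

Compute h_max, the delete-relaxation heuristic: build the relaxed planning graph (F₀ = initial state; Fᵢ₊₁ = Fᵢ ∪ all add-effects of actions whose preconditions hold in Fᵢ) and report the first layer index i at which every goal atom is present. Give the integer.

F0 = init (7 atoms)
F1 = F0 ∪ {holds(e), holds(f), inpos(c,b), inpos(c,f), inpos(e,c), inpos(e,e), inpos(e,f), inpos(f,b), inpos(f,e), inpos(f,f), on(b), on(c)}  (19 atoms)
goal ⊆ F1  ⇒  h_max = 1

1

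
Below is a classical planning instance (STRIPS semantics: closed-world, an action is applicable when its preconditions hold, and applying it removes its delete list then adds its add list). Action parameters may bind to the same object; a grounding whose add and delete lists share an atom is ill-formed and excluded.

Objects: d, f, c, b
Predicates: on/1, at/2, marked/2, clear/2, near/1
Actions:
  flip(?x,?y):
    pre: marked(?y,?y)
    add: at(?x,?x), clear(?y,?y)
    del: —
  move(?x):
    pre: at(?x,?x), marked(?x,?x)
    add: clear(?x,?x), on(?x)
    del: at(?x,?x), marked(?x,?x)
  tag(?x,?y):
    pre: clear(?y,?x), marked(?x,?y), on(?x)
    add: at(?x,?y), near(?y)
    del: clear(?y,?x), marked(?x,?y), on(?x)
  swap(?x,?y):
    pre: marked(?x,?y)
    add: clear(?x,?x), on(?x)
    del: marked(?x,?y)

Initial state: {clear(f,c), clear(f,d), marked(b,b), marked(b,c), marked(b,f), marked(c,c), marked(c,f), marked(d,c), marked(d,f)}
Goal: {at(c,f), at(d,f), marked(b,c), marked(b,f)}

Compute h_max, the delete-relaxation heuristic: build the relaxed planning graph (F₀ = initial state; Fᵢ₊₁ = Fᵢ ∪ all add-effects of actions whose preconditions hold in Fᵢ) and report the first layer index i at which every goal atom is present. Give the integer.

2

F0 = init (9 atoms)
F1 = F0 ∪ {at(b,b), at(c,c), at(d,d), at(f,f), clear(b,b), clear(c,c), clear(d,d), on(b), on(c), on(d)}  (19 atoms)
F2 = F1 ∪ {at(c,f), at(d,f), near(b), near(c), near(f)}  (24 atoms)
goal ⊆ F2  ⇒  h_max = 2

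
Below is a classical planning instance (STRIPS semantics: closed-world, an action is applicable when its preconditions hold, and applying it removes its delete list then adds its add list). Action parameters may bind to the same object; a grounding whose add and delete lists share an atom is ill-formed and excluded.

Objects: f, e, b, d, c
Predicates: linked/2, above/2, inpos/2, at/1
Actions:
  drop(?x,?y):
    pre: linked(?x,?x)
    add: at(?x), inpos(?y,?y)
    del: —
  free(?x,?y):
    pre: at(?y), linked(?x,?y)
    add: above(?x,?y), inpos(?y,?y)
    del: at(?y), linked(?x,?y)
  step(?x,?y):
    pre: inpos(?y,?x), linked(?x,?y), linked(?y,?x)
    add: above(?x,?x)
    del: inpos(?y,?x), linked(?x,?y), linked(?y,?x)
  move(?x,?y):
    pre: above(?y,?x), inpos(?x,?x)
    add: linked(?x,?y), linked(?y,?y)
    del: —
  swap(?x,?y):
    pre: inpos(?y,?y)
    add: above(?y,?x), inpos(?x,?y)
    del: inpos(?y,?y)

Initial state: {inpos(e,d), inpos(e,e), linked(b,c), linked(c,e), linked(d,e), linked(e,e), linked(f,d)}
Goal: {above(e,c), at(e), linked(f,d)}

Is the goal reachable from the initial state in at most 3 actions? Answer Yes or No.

1. drop(e,f)  →  {at(e), inpos(e,d), inpos(e,e), inpos(f,f), linked(b,c), linked(c,e), linked(d,e), linked(e,e), linked(f,d)}
2. swap(c,e)  →  {above(e,c), at(e), inpos(c,e), inpos(e,d), inpos(f,f), linked(b,c), linked(c,e), linked(d,e), linked(e,e), linked(f,d)}
optimal plan length = 2; 2 ≤ 3

Yes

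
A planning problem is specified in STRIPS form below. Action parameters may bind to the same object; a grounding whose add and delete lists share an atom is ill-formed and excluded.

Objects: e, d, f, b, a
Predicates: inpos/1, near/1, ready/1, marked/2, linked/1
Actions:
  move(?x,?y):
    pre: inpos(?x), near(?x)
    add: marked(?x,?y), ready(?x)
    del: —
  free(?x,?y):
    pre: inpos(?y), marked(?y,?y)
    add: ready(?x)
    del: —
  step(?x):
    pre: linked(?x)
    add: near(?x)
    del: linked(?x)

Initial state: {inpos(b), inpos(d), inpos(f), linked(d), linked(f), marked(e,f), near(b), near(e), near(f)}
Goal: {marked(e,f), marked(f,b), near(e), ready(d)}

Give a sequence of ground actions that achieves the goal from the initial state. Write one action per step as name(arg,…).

1. move(f,f)  →  {inpos(b), inpos(d), inpos(f), linked(d), linked(f), marked(e,f), marked(f,f), near(b), near(e), near(f), ready(f)}
2. move(f,b)  →  {inpos(b), inpos(d), inpos(f), linked(d), linked(f), marked(e,f), marked(f,b), marked(f,f), near(b), near(e), near(f), ready(f)}
3. free(d,f)  →  {inpos(b), inpos(d), inpos(f), linked(d), linked(f), marked(e,f), marked(f,b), marked(f,f), near(b), near(e), near(f), ready(d), ready(f)}

move(f,f); move(f,b); free(d,f)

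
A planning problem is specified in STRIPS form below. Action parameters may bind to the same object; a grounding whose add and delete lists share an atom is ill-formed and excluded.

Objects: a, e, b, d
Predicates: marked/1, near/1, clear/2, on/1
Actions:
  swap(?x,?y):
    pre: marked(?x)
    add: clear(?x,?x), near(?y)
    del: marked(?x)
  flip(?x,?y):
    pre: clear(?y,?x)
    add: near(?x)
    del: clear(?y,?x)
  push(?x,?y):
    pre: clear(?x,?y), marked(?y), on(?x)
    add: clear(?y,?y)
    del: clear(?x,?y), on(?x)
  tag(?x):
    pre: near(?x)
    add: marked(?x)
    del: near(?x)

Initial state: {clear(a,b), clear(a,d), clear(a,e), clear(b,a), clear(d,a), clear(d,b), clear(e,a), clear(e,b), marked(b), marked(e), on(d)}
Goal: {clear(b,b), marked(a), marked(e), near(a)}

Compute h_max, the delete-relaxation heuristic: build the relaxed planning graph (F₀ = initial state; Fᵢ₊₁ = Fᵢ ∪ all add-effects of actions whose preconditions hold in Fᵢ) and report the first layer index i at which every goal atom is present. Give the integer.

2

F0 = init (11 atoms)
F1 = F0 ∪ {clear(b,b), clear(e,e), near(a), near(b), near(d), near(e)}  (17 atoms)
F2 = F1 ∪ {marked(a), marked(d)}  (19 atoms)
goal ⊆ F2  ⇒  h_max = 2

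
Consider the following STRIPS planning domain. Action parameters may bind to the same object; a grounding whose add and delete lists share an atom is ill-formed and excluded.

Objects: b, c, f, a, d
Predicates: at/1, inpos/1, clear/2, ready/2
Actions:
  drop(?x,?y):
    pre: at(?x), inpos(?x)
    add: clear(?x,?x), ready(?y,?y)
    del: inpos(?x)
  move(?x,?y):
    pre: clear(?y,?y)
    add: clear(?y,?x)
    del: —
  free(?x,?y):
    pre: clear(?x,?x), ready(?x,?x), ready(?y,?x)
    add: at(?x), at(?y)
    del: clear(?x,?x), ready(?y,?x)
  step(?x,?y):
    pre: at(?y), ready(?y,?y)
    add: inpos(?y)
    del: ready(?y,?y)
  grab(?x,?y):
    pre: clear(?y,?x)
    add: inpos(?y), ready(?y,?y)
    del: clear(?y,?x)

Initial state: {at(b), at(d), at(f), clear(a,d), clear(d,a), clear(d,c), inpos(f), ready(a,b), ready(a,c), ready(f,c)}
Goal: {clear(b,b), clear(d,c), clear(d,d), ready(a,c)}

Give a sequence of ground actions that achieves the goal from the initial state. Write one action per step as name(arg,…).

grab(a,d); drop(d,b); step(b,b); drop(b,b)

1. grab(a,d)  →  {at(b), at(d), at(f), clear(a,d), clear(d,c), inpos(d), inpos(f), ready(a,b), ready(a,c), ready(d,d), ready(f,c)}
2. drop(d,b)  →  {at(b), at(d), at(f), clear(a,d), clear(d,c), clear(d,d), inpos(f), ready(a,b), ready(a,c), ready(b,b), ready(d,d), ready(f,c)}
3. step(b,b)  →  {at(b), at(d), at(f), clear(a,d), clear(d,c), clear(d,d), inpos(b), inpos(f), ready(a,b), ready(a,c), ready(d,d), ready(f,c)}
4. drop(b,b)  →  {at(b), at(d), at(f), clear(a,d), clear(b,b), clear(d,c), clear(d,d), inpos(f), ready(a,b), ready(a,c), ready(b,b), ready(d,d), ready(f,c)}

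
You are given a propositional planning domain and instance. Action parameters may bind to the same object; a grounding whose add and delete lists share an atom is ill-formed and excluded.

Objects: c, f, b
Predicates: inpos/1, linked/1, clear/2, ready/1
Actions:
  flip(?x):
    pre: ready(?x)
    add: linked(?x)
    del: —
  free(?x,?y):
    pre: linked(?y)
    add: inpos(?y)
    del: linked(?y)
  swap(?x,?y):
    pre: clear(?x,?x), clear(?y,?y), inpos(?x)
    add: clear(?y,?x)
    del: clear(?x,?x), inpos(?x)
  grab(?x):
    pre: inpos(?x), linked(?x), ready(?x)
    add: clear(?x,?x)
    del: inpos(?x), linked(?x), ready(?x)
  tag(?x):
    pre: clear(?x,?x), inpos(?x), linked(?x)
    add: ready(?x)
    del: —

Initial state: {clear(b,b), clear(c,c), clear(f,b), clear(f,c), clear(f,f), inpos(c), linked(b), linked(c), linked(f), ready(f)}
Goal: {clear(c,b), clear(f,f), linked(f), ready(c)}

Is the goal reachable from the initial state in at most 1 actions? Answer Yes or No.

No

1. free(c,b)  →  {clear(b,b), clear(c,c), clear(f,b), clear(f,c), clear(f,f), inpos(b), inpos(c), linked(c), linked(f), ready(f)}
2. swap(b,c)  →  {clear(c,b), clear(c,c), clear(f,b), clear(f,c), clear(f,f), inpos(c), linked(c), linked(f), ready(f)}
3. tag(c)  →  {clear(c,b), clear(c,c), clear(f,b), clear(f,c), clear(f,f), inpos(c), linked(c), linked(f), ready(c), ready(f)}
optimal plan length = 3; 3 > 1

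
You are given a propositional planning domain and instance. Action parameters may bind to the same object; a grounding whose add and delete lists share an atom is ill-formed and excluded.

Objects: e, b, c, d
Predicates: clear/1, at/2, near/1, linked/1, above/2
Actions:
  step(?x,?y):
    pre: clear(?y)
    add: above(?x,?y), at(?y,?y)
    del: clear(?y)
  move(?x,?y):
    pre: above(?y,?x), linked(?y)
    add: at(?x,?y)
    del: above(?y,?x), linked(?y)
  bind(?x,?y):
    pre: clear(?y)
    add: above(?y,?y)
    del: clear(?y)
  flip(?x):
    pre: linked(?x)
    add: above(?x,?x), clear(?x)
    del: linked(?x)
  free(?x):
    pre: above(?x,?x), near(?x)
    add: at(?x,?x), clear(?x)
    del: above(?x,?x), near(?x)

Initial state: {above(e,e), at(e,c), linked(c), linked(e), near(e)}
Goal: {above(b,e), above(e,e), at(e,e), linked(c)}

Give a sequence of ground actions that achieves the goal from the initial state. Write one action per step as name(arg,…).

flip(e); step(b,e)

1. flip(e)  →  {above(e,e), at(e,c), clear(e), linked(c), near(e)}
2. step(b,e)  →  {above(b,e), above(e,e), at(e,c), at(e,e), linked(c), near(e)}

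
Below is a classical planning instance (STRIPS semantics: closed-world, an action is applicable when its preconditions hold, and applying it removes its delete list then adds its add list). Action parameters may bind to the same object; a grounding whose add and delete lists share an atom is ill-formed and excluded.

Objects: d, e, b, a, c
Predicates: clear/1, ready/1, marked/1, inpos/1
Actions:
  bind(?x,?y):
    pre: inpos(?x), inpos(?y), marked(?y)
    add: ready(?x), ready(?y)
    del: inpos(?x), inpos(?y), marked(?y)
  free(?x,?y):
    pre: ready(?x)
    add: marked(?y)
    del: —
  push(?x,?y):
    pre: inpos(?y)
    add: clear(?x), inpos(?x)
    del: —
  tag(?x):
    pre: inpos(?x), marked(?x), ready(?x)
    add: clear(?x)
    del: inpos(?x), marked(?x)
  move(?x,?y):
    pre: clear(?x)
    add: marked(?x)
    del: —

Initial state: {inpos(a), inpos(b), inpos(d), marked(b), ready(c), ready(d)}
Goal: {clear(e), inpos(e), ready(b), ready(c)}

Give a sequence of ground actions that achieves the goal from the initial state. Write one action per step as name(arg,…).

1. bind(d,b)  →  {inpos(a), ready(b), ready(c), ready(d)}
2. push(e,a)  →  {clear(e), inpos(a), inpos(e), ready(b), ready(c), ready(d)}

bind(d,b); push(e,a)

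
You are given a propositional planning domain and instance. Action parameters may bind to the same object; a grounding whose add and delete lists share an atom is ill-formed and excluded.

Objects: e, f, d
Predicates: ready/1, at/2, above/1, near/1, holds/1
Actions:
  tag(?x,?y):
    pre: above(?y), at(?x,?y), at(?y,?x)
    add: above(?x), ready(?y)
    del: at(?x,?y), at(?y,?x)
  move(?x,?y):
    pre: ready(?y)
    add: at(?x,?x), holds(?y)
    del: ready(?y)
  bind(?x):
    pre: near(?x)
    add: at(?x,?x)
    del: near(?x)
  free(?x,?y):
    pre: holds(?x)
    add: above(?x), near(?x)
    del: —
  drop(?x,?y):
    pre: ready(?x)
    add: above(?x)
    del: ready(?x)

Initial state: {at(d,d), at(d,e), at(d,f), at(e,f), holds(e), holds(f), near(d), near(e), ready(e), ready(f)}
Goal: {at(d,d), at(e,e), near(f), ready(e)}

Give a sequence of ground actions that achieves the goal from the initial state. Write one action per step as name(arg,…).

1. move(e,f)  →  {at(d,d), at(d,e), at(d,f), at(e,e), at(e,f), holds(e), holds(f), near(d), near(e), ready(e)}
2. free(f,e)  →  {above(f), at(d,d), at(d,e), at(d,f), at(e,e), at(e,f), holds(e), holds(f), near(d), near(e), near(f), ready(e)}

move(e,f); free(f,e)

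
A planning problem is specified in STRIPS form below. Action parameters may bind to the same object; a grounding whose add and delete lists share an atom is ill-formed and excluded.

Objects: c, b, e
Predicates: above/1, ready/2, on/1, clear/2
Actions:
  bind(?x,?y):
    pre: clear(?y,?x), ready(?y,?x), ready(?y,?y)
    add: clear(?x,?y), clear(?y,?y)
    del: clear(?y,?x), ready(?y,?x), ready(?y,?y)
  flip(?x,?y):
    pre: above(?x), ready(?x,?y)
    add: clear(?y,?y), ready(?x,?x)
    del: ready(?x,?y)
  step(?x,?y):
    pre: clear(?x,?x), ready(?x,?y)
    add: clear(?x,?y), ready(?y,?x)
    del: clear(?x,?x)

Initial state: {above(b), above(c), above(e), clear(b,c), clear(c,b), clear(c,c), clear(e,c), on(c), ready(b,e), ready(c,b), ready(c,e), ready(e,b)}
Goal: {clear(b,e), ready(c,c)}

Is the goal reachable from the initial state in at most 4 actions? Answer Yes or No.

1. flip(c,b)  →  {above(b), above(c), above(e), clear(b,b), clear(b,c), clear(c,b), clear(c,c), clear(e,c), on(c), ready(b,e), ready(c,c), ready(c,e), ready(e,b)}
2. step(b,e)  →  {above(b), above(c), above(e), clear(b,c), clear(b,e), clear(c,b), clear(c,c), clear(e,c), on(c), ready(b,e), ready(c,c), ready(c,e), ready(e,b)}
optimal plan length = 2; 2 ≤ 4

Yes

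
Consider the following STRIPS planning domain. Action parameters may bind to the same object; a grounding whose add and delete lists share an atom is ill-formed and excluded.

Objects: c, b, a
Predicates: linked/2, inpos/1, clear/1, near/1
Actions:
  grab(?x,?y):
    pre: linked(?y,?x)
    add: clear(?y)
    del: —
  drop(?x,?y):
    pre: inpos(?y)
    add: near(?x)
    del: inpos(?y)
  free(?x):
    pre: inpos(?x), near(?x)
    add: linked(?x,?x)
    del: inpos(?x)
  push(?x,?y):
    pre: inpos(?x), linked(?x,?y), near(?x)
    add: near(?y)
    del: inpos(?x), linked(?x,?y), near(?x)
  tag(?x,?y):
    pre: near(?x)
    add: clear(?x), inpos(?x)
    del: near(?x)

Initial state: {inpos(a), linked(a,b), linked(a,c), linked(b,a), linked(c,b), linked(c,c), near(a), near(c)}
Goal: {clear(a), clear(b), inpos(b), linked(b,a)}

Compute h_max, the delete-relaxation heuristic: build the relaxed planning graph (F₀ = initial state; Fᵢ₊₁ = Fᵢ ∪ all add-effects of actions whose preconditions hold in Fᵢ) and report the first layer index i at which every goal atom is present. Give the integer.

F0 = init (8 atoms)
F1 = F0 ∪ {clear(a), clear(b), clear(c), inpos(c), linked(a,a), near(b)}  (14 atoms)
F2 = F1 ∪ {inpos(b)}  (15 atoms)
goal ⊆ F2  ⇒  h_max = 2

2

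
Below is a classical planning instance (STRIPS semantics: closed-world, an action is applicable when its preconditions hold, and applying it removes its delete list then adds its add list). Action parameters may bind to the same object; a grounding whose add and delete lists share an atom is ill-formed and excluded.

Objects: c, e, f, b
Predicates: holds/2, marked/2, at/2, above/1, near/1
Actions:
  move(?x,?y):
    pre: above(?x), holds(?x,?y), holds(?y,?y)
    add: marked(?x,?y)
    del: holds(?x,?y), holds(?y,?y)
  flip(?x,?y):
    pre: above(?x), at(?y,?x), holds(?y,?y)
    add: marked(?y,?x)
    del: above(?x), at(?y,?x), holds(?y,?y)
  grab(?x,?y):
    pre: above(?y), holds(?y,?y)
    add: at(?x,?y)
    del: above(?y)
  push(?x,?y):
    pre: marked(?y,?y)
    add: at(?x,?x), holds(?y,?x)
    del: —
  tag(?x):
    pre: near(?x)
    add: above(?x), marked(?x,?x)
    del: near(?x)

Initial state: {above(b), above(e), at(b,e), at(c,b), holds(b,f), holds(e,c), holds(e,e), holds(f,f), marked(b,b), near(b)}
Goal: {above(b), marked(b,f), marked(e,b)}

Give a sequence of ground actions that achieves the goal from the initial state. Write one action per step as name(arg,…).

1. move(e,e)  →  {above(b), above(e), at(b,e), at(c,b), holds(b,f), holds(e,c), holds(f,f), marked(b,b), marked(e,e), near(b)}
2. move(b,f)  →  {above(b), above(e), at(b,e), at(c,b), holds(e,c), marked(b,b), marked(b,f), marked(e,e), near(b)}
3. push(b,e)  →  {above(b), above(e), at(b,b), at(b,e), at(c,b), holds(e,b), holds(e,c), marked(b,b), marked(b,f), marked(e,e), near(b)}
4. push(b,b)  →  {above(b), above(e), at(b,b), at(b,e), at(c,b), holds(b,b), holds(e,b), holds(e,c), marked(b,b), marked(b,f), marked(e,e), near(b)}
5. move(e,b)  →  {above(b), above(e), at(b,b), at(b,e), at(c,b), holds(e,c), marked(b,b), marked(b,f), marked(e,b), marked(e,e), near(b)}

move(e,e); move(b,f); push(b,e); push(b,b); move(e,b)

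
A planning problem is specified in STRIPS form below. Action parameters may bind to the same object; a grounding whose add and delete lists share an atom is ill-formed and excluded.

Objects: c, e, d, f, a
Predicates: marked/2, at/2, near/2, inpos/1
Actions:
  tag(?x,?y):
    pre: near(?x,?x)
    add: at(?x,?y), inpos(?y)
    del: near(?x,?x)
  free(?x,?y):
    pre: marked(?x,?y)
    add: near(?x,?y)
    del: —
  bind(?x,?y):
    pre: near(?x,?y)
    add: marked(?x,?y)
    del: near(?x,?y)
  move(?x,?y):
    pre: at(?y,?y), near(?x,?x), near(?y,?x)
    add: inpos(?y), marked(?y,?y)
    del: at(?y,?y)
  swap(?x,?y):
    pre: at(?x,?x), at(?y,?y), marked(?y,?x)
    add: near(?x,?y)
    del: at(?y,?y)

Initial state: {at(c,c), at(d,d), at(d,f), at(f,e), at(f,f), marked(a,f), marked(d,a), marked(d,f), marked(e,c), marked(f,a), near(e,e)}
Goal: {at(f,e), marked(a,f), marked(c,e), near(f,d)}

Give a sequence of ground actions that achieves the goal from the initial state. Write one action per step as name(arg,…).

1. tag(e,e)  →  {at(c,c), at(d,d), at(d,f), at(e,e), at(f,e), at(f,f), inpos(e), marked(a,f), marked(d,a), marked(d,f), marked(e,c), marked(f,a)}
2. swap(c,e)  →  {at(c,c), at(d,d), at(d,f), at(f,e), at(f,f), inpos(e), marked(a,f), marked(d,a), marked(d,f), marked(e,c), marked(f,a), near(c,e)}
3. bind(c,e)  →  {at(c,c), at(d,d), at(d,f), at(f,e), at(f,f), inpos(e), marked(a,f), marked(c,e), marked(d,a), marked(d,f), marked(e,c), marked(f,a)}
4. swap(f,d)  →  {at(c,c), at(d,f), at(f,e), at(f,f), inpos(e), marked(a,f), marked(c,e), marked(d,a), marked(d,f), marked(e,c), marked(f,a), near(f,d)}

tag(e,e); swap(c,e); bind(c,e); swap(f,d)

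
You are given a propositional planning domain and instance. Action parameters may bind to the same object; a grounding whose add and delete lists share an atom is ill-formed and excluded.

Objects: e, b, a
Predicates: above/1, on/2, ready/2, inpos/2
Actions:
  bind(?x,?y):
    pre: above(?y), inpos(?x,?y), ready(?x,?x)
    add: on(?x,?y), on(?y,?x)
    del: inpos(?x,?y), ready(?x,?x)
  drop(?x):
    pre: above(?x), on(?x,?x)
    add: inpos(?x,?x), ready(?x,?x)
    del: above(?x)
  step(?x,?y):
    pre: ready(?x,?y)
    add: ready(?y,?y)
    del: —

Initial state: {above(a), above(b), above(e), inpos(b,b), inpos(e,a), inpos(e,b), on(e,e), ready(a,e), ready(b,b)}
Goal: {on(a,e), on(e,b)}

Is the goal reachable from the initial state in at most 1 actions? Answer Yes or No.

1. drop(e)  →  {above(a), above(b), inpos(b,b), inpos(e,a), inpos(e,b), inpos(e,e), on(e,e), ready(a,e), ready(b,b), ready(e,e)}
2. bind(e,b)  →  {above(a), above(b), inpos(b,b), inpos(e,a), inpos(e,e), on(b,e), on(e,b), on(e,e), ready(a,e), ready(b,b)}
3. step(a,e)  →  {above(a), above(b), inpos(b,b), inpos(e,a), inpos(e,e), on(b,e), on(e,b), on(e,e), ready(a,e), ready(b,b), ready(e,e)}
4. bind(e,a)  →  {above(a), above(b), inpos(b,b), inpos(e,e), on(a,e), on(b,e), on(e,a), on(e,b), on(e,e), ready(a,e), ready(b,b)}
optimal plan length = 4; 4 > 1

No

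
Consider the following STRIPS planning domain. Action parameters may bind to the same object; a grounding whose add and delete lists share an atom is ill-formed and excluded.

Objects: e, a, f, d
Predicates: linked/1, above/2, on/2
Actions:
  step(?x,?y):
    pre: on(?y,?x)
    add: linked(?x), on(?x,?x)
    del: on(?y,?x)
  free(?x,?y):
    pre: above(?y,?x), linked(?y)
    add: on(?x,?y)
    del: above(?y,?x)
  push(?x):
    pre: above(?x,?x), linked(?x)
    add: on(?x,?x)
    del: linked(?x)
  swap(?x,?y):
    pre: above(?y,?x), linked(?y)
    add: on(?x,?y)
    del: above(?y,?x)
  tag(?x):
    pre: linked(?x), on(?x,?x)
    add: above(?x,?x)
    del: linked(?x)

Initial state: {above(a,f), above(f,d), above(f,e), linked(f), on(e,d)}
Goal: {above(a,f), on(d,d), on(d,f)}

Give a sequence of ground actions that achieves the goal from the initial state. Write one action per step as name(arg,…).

1. step(d,e)  →  {above(a,f), above(f,d), above(f,e), linked(d), linked(f), on(d,d)}
2. free(d,f)  →  {above(a,f), above(f,e), linked(d), linked(f), on(d,d), on(d,f)}

step(d,e); free(d,f)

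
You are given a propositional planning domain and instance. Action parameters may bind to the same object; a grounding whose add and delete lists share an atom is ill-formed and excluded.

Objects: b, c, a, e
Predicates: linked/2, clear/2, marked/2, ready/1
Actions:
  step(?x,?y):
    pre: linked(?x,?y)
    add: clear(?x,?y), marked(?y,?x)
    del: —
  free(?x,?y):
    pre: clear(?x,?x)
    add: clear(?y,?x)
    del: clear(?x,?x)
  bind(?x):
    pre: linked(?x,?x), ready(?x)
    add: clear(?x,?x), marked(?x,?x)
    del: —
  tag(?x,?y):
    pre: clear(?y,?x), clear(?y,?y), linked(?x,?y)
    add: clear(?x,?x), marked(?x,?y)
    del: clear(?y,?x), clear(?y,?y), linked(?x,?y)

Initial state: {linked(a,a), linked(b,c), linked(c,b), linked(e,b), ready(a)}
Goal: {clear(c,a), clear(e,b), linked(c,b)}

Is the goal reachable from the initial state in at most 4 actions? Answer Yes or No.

1. step(a,a)  →  {clear(a,a), linked(a,a), linked(b,c), linked(c,b), linked(e,b), marked(a,a), ready(a)}
2. step(e,b)  →  {clear(a,a), clear(e,b), linked(a,a), linked(b,c), linked(c,b), linked(e,b), marked(a,a), marked(b,e), ready(a)}
3. free(a,c)  →  {clear(c,a), clear(e,b), linked(a,a), linked(b,c), linked(c,b), linked(e,b), marked(a,a), marked(b,e), ready(a)}
optimal plan length = 3; 3 ≤ 4

Yes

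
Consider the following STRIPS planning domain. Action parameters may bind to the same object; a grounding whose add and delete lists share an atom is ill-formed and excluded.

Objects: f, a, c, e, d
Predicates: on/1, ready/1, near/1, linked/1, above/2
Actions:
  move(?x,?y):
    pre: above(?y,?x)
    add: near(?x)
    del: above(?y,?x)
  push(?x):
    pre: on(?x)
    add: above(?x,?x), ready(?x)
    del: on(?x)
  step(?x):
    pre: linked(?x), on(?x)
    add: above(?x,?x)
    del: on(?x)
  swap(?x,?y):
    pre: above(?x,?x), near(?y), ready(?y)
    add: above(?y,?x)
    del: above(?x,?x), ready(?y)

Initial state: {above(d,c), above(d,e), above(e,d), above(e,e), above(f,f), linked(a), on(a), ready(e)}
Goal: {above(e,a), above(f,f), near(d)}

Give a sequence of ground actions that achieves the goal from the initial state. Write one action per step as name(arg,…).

1. move(e,e)  →  {above(d,c), above(d,e), above(e,d), above(f,f), linked(a), near(e), on(a), ready(e)}
2. move(d,e)  →  {above(d,c), above(d,e), above(f,f), linked(a), near(d), near(e), on(a), ready(e)}
3. push(a)  →  {above(a,a), above(d,c), above(d,e), above(f,f), linked(a), near(d), near(e), ready(a), ready(e)}
4. swap(a,e)  →  {above(d,c), above(d,e), above(e,a), above(f,f), linked(a), near(d), near(e), ready(a)}

move(e,e); move(d,e); push(a); swap(a,e)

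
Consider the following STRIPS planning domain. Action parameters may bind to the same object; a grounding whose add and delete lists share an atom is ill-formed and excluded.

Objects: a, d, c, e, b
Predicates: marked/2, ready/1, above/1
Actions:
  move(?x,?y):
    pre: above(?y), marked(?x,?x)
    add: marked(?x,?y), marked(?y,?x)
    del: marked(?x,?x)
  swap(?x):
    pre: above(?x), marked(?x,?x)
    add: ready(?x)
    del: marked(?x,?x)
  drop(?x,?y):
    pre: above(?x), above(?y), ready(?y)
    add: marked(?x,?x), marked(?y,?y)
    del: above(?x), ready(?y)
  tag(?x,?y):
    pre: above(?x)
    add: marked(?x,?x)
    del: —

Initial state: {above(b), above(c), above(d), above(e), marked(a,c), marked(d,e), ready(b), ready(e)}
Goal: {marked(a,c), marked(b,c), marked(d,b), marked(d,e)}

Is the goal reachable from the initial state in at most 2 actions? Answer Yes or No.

1. drop(d,b)  →  {above(b), above(c), above(e), marked(a,c), marked(b,b), marked(d,d), marked(d,e), ready(e)}
2. move(d,b)  →  {above(b), above(c), above(e), marked(a,c), marked(b,b), marked(b,d), marked(d,b), marked(d,e), ready(e)}
3. move(b,c)  →  {above(b), above(c), above(e), marked(a,c), marked(b,c), marked(b,d), marked(c,b), marked(d,b), marked(d,e), ready(e)}
optimal plan length = 3; 3 > 2

No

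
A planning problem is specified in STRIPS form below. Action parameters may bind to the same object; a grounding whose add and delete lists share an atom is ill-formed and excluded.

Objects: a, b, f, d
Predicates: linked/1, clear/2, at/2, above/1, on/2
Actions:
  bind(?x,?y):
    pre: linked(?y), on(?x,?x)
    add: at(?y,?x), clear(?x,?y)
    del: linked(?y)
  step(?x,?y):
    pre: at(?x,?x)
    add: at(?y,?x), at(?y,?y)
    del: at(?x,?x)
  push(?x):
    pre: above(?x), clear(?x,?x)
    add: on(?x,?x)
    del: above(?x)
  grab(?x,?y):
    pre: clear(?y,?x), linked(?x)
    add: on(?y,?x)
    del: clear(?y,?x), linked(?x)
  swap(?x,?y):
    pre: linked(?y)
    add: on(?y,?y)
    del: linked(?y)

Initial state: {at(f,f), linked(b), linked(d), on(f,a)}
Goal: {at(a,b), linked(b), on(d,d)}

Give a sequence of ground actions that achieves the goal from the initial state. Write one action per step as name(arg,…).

step(f,b); step(b,a); swap(a,d)

1. step(f,b)  →  {at(b,b), at(b,f), linked(b), linked(d), on(f,a)}
2. step(b,a)  →  {at(a,a), at(a,b), at(b,f), linked(b), linked(d), on(f,a)}
3. swap(a,d)  →  {at(a,a), at(a,b), at(b,f), linked(b), on(d,d), on(f,a)}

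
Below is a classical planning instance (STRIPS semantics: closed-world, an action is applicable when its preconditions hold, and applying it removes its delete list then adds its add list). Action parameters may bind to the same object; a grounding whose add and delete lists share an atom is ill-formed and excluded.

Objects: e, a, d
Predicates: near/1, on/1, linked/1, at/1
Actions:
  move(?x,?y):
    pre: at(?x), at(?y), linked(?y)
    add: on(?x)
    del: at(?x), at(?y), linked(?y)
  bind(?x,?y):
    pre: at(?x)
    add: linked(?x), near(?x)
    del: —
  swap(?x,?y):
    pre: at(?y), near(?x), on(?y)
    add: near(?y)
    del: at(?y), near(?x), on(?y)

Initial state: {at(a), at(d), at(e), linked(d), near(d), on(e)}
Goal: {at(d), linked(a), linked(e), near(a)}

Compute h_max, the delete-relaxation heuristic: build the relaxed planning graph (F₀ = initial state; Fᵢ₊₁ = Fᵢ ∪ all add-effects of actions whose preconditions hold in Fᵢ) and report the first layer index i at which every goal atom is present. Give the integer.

1

F0 = init (6 atoms)
F1 = F0 ∪ {linked(a), linked(e), near(a), near(e), on(a), on(d)}  (12 atoms)
goal ⊆ F1  ⇒  h_max = 1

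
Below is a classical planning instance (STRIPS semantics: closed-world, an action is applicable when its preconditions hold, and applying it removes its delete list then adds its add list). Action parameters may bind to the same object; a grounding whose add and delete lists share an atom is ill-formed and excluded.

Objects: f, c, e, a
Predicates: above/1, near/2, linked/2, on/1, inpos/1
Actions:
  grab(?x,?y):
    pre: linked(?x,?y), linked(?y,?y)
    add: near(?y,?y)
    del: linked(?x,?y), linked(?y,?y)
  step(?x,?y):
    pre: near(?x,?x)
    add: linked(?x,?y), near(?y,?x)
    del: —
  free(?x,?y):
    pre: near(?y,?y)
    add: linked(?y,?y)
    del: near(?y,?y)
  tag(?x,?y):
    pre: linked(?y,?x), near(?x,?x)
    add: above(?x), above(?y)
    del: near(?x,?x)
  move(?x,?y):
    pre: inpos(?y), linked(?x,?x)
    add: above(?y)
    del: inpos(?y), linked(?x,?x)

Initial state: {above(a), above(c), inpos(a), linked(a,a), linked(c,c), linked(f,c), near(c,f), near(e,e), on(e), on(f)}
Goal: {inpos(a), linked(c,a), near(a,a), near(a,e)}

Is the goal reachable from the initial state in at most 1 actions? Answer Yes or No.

No

1. grab(f,c)  →  {above(a), above(c), inpos(a), linked(a,a), near(c,c), near(c,f), near(e,e), on(e), on(f)}
2. grab(a,a)  →  {above(a), above(c), inpos(a), near(a,a), near(c,c), near(c,f), near(e,e), on(e), on(f)}
3. step(c,a)  →  {above(a), above(c), inpos(a), linked(c,a), near(a,a), near(a,c), near(c,c), near(c,f), near(e,e), on(e), on(f)}
4. step(e,a)  →  {above(a), above(c), inpos(a), linked(c,a), linked(e,a), near(a,a), near(a,c), near(a,e), near(c,c), near(c,f), near(e,e), on(e), on(f)}
optimal plan length = 4; 4 > 1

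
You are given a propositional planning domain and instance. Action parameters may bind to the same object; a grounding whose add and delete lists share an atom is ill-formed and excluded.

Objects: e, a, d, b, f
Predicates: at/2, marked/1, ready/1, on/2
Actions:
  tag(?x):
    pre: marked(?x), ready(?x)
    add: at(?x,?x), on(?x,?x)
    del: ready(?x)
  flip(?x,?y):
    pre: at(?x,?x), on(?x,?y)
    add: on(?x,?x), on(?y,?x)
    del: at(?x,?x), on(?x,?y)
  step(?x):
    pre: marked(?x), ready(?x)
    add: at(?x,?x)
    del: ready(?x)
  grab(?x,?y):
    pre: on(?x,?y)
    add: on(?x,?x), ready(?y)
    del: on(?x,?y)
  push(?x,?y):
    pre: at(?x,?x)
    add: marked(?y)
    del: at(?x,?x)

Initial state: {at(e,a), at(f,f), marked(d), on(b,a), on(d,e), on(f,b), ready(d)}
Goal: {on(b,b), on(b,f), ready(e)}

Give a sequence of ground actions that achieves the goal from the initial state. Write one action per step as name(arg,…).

1. flip(f,b)  →  {at(e,a), marked(d), on(b,a), on(b,f), on(d,e), on(f,f), ready(d)}
2. grab(d,e)  →  {at(e,a), marked(d), on(b,a), on(b,f), on(d,d), on(f,f), ready(d), ready(e)}
3. grab(b,a)  →  {at(e,a), marked(d), on(b,b), on(b,f), on(d,d), on(f,f), ready(a), ready(d), ready(e)}

flip(f,b); grab(d,e); grab(b,a)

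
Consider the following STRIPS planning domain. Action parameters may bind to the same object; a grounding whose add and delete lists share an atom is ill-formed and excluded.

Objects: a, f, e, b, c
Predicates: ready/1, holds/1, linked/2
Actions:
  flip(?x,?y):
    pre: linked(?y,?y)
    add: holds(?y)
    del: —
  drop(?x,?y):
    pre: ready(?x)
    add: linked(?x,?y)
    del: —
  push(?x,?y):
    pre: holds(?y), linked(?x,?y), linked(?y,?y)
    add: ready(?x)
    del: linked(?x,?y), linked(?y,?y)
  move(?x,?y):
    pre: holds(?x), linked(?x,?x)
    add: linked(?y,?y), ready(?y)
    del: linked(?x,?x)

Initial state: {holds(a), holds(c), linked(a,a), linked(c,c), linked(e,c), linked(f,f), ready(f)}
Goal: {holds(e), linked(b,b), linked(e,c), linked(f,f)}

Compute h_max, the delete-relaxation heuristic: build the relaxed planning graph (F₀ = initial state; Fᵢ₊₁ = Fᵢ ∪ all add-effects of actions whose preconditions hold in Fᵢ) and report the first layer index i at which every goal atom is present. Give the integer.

2

F0 = init (7 atoms)
F1 = F0 ∪ {holds(f), linked(b,b), linked(e,e), linked(f,a), linked(f,b), linked(f,c), linked(f,e), ready(a), ready(b), ready(c), ready(e)}  (18 atoms)
F2 = F1 ∪ {holds(b), holds(e), linked(a,b), linked(a,c), linked(a,e), linked(a,f), linked(b,a), linked(b,c), linked(b,e), linked(b,f), linked(c,a), linked(c,b), linked(c,e), linked(c,f), linked(e,a), linked(e,b), linked(e,f)}  (35 atoms)
goal ⊆ F2  ⇒  h_max = 2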